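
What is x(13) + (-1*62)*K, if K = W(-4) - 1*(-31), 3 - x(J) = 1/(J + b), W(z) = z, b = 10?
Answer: -38434/23 ≈ -1671.0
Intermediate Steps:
x(J) = 3 - 1/(10 + J) (x(J) = 3 - 1/(J + 10) = 3 - 1/(10 + J))
K = 27 (K = -4 - 1*(-31) = -4 + 31 = 27)
x(13) + (-1*62)*K = (29 + 3*13)/(10 + 13) - 1*62*27 = (29 + 39)/23 - 62*27 = (1/23)*68 - 1674 = 68/23 - 1674 = -38434/23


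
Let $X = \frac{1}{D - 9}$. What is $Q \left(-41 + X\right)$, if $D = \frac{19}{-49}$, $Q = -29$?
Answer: $\frac{548361}{460} \approx 1192.1$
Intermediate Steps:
$D = - \frac{19}{49}$ ($D = 19 \left(- \frac{1}{49}\right) = - \frac{19}{49} \approx -0.38775$)
$X = - \frac{49}{460}$ ($X = \frac{1}{- \frac{19}{49} - 9} = \frac{1}{- \frac{460}{49}} = - \frac{49}{460} \approx -0.10652$)
$Q \left(-41 + X\right) = - 29 \left(-41 - \frac{49}{460}\right) = \left(-29\right) \left(- \frac{18909}{460}\right) = \frac{548361}{460}$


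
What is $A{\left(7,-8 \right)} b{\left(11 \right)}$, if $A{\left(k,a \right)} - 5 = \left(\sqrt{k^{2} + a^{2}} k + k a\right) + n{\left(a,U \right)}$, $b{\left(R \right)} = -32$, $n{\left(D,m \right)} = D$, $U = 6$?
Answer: $1888 - 224 \sqrt{113} \approx -493.15$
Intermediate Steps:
$A{\left(k,a \right)} = 5 + a + a k + k \sqrt{a^{2} + k^{2}}$ ($A{\left(k,a \right)} = 5 + \left(\left(\sqrt{k^{2} + a^{2}} k + k a\right) + a\right) = 5 + \left(\left(\sqrt{a^{2} + k^{2}} k + a k\right) + a\right) = 5 + \left(\left(k \sqrt{a^{2} + k^{2}} + a k\right) + a\right) = 5 + \left(\left(a k + k \sqrt{a^{2} + k^{2}}\right) + a\right) = 5 + \left(a + a k + k \sqrt{a^{2} + k^{2}}\right) = 5 + a + a k + k \sqrt{a^{2} + k^{2}}$)
$A{\left(7,-8 \right)} b{\left(11 \right)} = \left(5 - 8 - 56 + 7 \sqrt{\left(-8\right)^{2} + 7^{2}}\right) \left(-32\right) = \left(5 - 8 - 56 + 7 \sqrt{64 + 49}\right) \left(-32\right) = \left(5 - 8 - 56 + 7 \sqrt{113}\right) \left(-32\right) = \left(-59 + 7 \sqrt{113}\right) \left(-32\right) = 1888 - 224 \sqrt{113}$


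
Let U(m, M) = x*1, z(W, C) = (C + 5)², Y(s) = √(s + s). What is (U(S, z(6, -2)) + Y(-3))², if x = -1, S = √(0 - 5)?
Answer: (1 - I*√6)² ≈ -5.0 - 4.899*I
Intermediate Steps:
Y(s) = √2*√s (Y(s) = √(2*s) = √2*√s)
z(W, C) = (5 + C)²
S = I*√5 (S = √(-5) = I*√5 ≈ 2.2361*I)
U(m, M) = -1 (U(m, M) = -1*1 = -1)
(U(S, z(6, -2)) + Y(-3))² = (-1 + √2*√(-3))² = (-1 + √2*(I*√3))² = (-1 + I*√6)²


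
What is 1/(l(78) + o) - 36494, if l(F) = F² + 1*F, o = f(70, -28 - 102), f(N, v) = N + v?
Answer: -222686387/6102 ≈ -36494.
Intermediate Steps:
o = -60 (o = 70 + (-28 - 102) = 70 - 130 = -60)
l(F) = F + F² (l(F) = F² + F = F + F²)
1/(l(78) + o) - 36494 = 1/(78*(1 + 78) - 60) - 36494 = 1/(78*79 - 60) - 36494 = 1/(6162 - 60) - 36494 = 1/6102 - 36494 = -222686387/6102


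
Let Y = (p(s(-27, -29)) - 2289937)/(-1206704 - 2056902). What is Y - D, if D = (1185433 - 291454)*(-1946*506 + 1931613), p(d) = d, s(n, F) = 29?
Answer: -1381389436336903415/1631803 ≈ -8.4654e+11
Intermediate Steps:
Y = 1144954/1631803 (Y = (29 - 2289937)/(-1206704 - 2056902) = -2289908/(-3263606) = -2289908*(-1/3263606) = 1144954/1631803 ≈ 0.70165)
D = 846541792323 (D = 893979*(-984676 + 1931613) = 893979*946937 = 846541792323)
Y - D = 1144954/1631803 - 1*846541792323 = 1144954/1631803 - 846541792323 = -1381389436336903415/1631803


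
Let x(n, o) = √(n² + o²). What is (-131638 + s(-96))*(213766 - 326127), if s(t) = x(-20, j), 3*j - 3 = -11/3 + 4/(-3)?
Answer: 14790977318 - 224722*√901/3 ≈ 1.4789e+10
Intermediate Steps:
j = -⅔ (j = 1 + (-11/3 + 4/(-3))/3 = 1 + (-11*⅓ + 4*(-⅓))/3 = 1 + (-11/3 - 4/3)/3 = 1 + (⅓)*(-5) = 1 - 5/3 = -⅔ ≈ -0.66667)
s(t) = 2*√901/3 (s(t) = √((-20)² + (-⅔)²) = √(400 + 4/9) = √(3604/9) = 2*√901/3)
(-131638 + s(-96))*(213766 - 326127) = (-131638 + 2*√901/3)*(213766 - 326127) = (-131638 + 2*√901/3)*(-112361) = 14790977318 - 224722*√901/3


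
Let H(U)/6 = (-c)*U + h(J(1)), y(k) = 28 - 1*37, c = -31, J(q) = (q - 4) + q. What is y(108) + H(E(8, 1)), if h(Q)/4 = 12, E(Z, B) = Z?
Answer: 1767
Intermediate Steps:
J(q) = -4 + 2*q (J(q) = (-4 + q) + q = -4 + 2*q)
h(Q) = 48 (h(Q) = 4*12 = 48)
y(k) = -9 (y(k) = 28 - 37 = -9)
H(U) = 288 + 186*U (H(U) = 6*((-1*(-31))*U + 48) = 6*(31*U + 48) = 6*(48 + 31*U) = 288 + 186*U)
y(108) + H(E(8, 1)) = -9 + (288 + 186*8) = -9 + (288 + 1488) = -9 + 1776 = 1767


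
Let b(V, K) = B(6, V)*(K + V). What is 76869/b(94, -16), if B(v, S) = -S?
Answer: -1971/188 ≈ -10.484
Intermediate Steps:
b(V, K) = -V*(K + V) (b(V, K) = (-V)*(K + V) = -V*(K + V))
76869/b(94, -16) = 76869/((-1*94*(-16 + 94))) = 76869/((-1*94*78)) = 76869/(-7332) = 76869*(-1/7332) = -1971/188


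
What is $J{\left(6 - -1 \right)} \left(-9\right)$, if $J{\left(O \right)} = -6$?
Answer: $54$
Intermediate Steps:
$J{\left(6 - -1 \right)} \left(-9\right) = \left(-6\right) \left(-9\right) = 54$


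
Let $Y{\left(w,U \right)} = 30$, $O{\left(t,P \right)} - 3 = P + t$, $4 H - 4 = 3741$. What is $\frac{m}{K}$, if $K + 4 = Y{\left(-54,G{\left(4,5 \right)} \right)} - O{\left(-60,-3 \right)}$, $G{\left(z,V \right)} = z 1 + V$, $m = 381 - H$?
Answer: $- \frac{2221}{344} \approx -6.4564$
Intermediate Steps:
$H = \frac{3745}{4}$ ($H = 1 + \frac{1}{4} \cdot 3741 = 1 + \frac{3741}{4} = \frac{3745}{4} \approx 936.25$)
$O{\left(t,P \right)} = 3 + P + t$ ($O{\left(t,P \right)} = 3 + \left(P + t\right) = 3 + P + t$)
$m = - \frac{2221}{4}$ ($m = 381 - \frac{3745}{4} = - \frac{2221}{4} \approx -555.25$)
$G{\left(z,V \right)} = V + z$ ($G{\left(z,V \right)} = z + V = V + z$)
$K = 86$ ($K = -4 + \left(30 - \left(3 - 3 - 60\right)\right) = -4 + \left(30 - -60\right) = -4 + \left(30 + 60\right) = -4 + 90 = 86$)
$\frac{m}{K} = - \frac{2221}{4 \cdot 86} = \left(- \frac{2221}{4}\right) \frac{1}{86} = - \frac{2221}{344}$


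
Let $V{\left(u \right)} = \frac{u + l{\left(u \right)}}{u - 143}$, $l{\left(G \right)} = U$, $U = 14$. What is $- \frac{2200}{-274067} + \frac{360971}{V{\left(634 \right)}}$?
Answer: $\frac{48574748802587}{177595416} \approx 2.7351 \cdot 10^{5}$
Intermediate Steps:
$l{\left(G \right)} = 14$
$V{\left(u \right)} = \frac{14 + u}{-143 + u}$ ($V{\left(u \right)} = \frac{u + 14}{u - 143} = \frac{14 + u}{-143 + u}$)
$- \frac{2200}{-274067} + \frac{360971}{V{\left(634 \right)}} = - \frac{2200}{-274067} + \frac{360971}{\frac{1}{-143 + 634} \left(14 + 634\right)} = \left(-2200\right) \left(- \frac{1}{274067}\right) + \frac{360971}{\frac{1}{491} \cdot 648} = \frac{2200}{274067} + \frac{360971}{\frac{1}{491} \cdot 648} = \frac{2200}{274067} + \frac{360971}{\frac{648}{491}} = \frac{2200}{274067} + 360971 \cdot \frac{491}{648} = \frac{2200}{274067} + \frac{177236761}{648} = \frac{48574748802587}{177595416}$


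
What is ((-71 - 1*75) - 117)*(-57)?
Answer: 14991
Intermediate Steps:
((-71 - 1*75) - 117)*(-57) = ((-71 - 75) - 117)*(-57) = (-146 - 117)*(-57) = -263*(-57) = 14991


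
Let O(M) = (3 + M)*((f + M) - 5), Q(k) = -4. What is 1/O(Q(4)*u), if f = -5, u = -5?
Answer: 1/230 ≈ 0.0043478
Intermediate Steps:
O(M) = (-10 + M)*(3 + M) (O(M) = (3 + M)*((-5 + M) - 5) = (3 + M)*(-10 + M) = (-10 + M)*(3 + M))
1/O(Q(4)*u) = 1/(-30 + (-4*(-5))² - (-28)*(-5)) = 1/(-30 + 20² - 7*20) = 1/(-30 + 400 - 140) = 1/230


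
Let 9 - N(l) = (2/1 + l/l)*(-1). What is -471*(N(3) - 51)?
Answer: 18369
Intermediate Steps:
N(l) = 12 (N(l) = 9 - (2/1 + l/l)*(-1) = 9 - (2*1 + 1)*(-1) = 9 - (2 + 1)*(-1) = 9 - 3*(-1) = 9 - 1*(-3) = 9 + 3 = 12)
-471*(N(3) - 51) = -471*(12 - 51) = -471*(-39) = 18369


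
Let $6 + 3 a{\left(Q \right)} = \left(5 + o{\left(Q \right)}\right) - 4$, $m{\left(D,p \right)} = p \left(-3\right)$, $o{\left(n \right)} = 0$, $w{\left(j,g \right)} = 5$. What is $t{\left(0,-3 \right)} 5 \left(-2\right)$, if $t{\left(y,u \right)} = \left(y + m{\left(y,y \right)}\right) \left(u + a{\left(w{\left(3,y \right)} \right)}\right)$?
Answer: $0$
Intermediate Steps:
$m{\left(D,p \right)} = - 3 p$
$a{\left(Q \right)} = - \frac{5}{3}$ ($a{\left(Q \right)} = -2 + \frac{\left(5 + 0\right) - 4}{3} = -2 + \frac{5 - 4}{3} = -2 + \frac{1}{3} \cdot 1 = -2 + \frac{1}{3} = - \frac{5}{3}$)
$t{\left(y,u \right)} = - 2 y \left(- \frac{5}{3} + u\right)$ ($t{\left(y,u \right)} = \left(y - 3 y\right) \left(u - \frac{5}{3}\right) = - 2 y \left(- \frac{5}{3} + u\right)$)
$t{\left(0,-3 \right)} 5 \left(-2\right) = \frac{2}{3} \cdot 0 \left(5 - -9\right) 5 \left(-2\right) = \frac{2}{3} \cdot 0 \left(5 + 9\right) 5 \left(-2\right) = \frac{2}{3} \cdot 0 \cdot 14 \cdot 5 \left(-2\right) = 0 \cdot 5 \left(-2\right) = 0 \left(-2\right) = 0$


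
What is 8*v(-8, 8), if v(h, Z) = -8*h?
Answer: 512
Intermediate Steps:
8*v(-8, 8) = 8*(-8*(-8)) = 8*64 = 512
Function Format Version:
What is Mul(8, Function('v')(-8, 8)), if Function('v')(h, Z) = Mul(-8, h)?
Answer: 512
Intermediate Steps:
Mul(8, Function('v')(-8, 8)) = Mul(8, Mul(-8, -8)) = Mul(8, 64) = 512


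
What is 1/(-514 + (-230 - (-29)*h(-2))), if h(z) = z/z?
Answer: -1/715 ≈ -0.0013986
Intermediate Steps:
h(z) = 1
1/(-514 + (-230 - (-29)*h(-2))) = 1/(-514 + (-230 - (-29))) = 1/(-514 + (-230 - 1*(-29))) = 1/(-514 + (-230 + 29)) = 1/(-514 - 201) = 1/(-715) = -1/715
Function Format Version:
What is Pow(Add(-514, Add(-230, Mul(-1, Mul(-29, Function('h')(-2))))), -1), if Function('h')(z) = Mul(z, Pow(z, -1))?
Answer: Rational(-1, 715) ≈ -0.0013986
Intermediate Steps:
Function('h')(z) = 1
Pow(Add(-514, Add(-230, Mul(-1, Mul(-29, Function('h')(-2))))), -1) = Pow(Add(-514, Add(-230, Mul(-1, Mul(-29, 1)))), -1) = Pow(Add(-514, Add(-230, Mul(-1, -29))), -1) = Pow(Add(-514, Add(-230, 29)), -1) = Pow(Add(-514, -201), -1) = Pow(-715, -1) = Rational(-1, 715)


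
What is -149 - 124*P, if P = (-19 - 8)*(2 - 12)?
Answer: -33629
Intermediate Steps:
P = 270 (P = -27*(-10) = 270)
-149 - 124*P = -149 - 124*270 = -149 - 33480 = -33629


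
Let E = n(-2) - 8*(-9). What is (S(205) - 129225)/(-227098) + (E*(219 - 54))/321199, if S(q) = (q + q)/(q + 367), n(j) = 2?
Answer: 12663959057735/20861884043572 ≈ 0.60704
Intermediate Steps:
S(q) = 2*q/(367 + q) (S(q) = (2*q)/(367 + q) = 2*q/(367 + q))
E = 74 (E = 2 - 8*(-9) = 2 + 72 = 74)
(S(205) - 129225)/(-227098) + (E*(219 - 54))/321199 = (2*205/(367 + 205) - 129225)/(-227098) + (74*(219 - 54))/321199 = (2*205/572 - 129225)*(-1/227098) + (74*165)*(1/321199) = (2*205*(1/572) - 129225)*(-1/227098) + 12210*(1/321199) = (205/286 - 129225)*(-1/227098) + 12210/321199 = -36958145/286*(-1/227098) + 12210/321199 = 36958145/64950028 + 12210/321199 = 12663959057735/20861884043572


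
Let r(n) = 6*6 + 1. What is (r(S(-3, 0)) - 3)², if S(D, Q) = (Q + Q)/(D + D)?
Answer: 1156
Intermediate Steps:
S(D, Q) = Q/D (S(D, Q) = (2*Q)/((2*D)) = (2*Q)*(1/(2*D)) = Q/D)
r(n) = 37 (r(n) = 36 + 1 = 37)
(r(S(-3, 0)) - 3)² = (37 - 3)² = 34² = 1156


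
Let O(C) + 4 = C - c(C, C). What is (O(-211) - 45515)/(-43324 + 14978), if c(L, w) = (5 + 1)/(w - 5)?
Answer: 1646279/1020456 ≈ 1.6133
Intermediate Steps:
c(L, w) = 6/(-5 + w)
O(C) = -4 + C - 6/(-5 + C) (O(C) = -4 + (C - 6/(-5 + C)) = -4 + C - 6/(-5 + C))
(O(-211) - 45515)/(-43324 + 14978) = ((-6 + (-5 - 211)*(-4 - 211))/(-5 - 211) - 45515)/(-43324 + 14978) = ((-6 - 216*(-215))/(-216) - 45515)/(-28346) = (-(-6 + 46440)/216 - 45515)*(-1/28346) = (-1/216*46434 - 45515)*(-1/28346) = (-7739/36 - 45515)*(-1/28346) = -1646279/36*(-1/28346) = 1646279/1020456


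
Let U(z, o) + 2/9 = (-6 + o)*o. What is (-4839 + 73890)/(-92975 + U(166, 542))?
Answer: 621459/1777831 ≈ 0.34956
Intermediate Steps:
U(z, o) = -2/9 + o*(-6 + o) (U(z, o) = -2/9 + (-6 + o)*o = -2/9 + o*(-6 + o))
(-4839 + 73890)/(-92975 + U(166, 542)) = (-4839 + 73890)/(-92975 + (-2/9 + 542**2 - 6*542)) = 69051/(-92975 + (-2/9 + 293764 - 3252)) = 69051/(-92975 + 2614606/9) = 69051/(1777831/9) = 69051*(9/1777831) = 621459/1777831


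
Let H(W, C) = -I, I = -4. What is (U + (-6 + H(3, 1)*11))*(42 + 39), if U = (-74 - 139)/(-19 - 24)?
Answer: 149607/43 ≈ 3479.2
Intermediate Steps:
H(W, C) = 4 (H(W, C) = -1*(-4) = 4)
U = 213/43 (U = -213/(-43) = -213*(-1/43) = 213/43 ≈ 4.9535)
(U + (-6 + H(3, 1)*11))*(42 + 39) = (213/43 + (-6 + 4*11))*(42 + 39) = (213/43 + (-6 + 44))*81 = (213/43 + 38)*81 = (1847/43)*81 = 149607/43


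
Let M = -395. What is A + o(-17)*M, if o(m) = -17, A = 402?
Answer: 7117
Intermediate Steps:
A + o(-17)*M = 402 - 17*(-395) = 402 + 6715 = 7117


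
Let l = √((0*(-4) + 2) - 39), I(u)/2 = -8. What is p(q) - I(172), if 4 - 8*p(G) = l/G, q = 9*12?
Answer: 33/2 - I*√37/864 ≈ 16.5 - 0.0070402*I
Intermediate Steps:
I(u) = -16 (I(u) = 2*(-8) = -16)
q = 108
l = I*√37 (l = √((0 + 2) - 39) = √(2 - 39) = √(-37) = I*√37 ≈ 6.0828*I)
p(G) = ½ - I*√37/(8*G)
p(q) - I(172) = (⅛)*(4*108 - I*√37)/108 - 1*(-16) = (⅛)*(1/108)*(432 - I*√37) + 16 = (½ - I*√37/864) + 16 = 33/2 - I*√37/864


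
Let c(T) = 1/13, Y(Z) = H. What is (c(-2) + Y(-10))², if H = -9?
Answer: 13456/169 ≈ 79.621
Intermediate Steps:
Y(Z) = -9
c(T) = 1/13 (c(T) = 1*(1/13) = 1/13)
(c(-2) + Y(-10))² = (1/13 - 9)² = (-116/13)² = 13456/169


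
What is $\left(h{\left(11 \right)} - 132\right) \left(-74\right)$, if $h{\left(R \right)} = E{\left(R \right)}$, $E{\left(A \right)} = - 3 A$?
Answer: $12210$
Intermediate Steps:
$h{\left(R \right)} = - 3 R$
$\left(h{\left(11 \right)} - 132\right) \left(-74\right) = \left(\left(-3\right) 11 - 132\right) \left(-74\right) = \left(-33 - 132\right) \left(-74\right) = \left(-165\right) \left(-74\right) = 12210$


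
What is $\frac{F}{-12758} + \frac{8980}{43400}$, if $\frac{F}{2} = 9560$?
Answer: $- \frac{17881029}{13842430} \approx -1.2918$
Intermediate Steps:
$F = 19120$ ($F = 2 \cdot 9560 = 19120$)
$\frac{F}{-12758} + \frac{8980}{43400} = \frac{19120}{-12758} + \frac{8980}{43400} = 19120 \left(- \frac{1}{12758}\right) + 8980 \cdot \frac{1}{43400} = - \frac{9560}{6379} + \frac{449}{2170} = - \frac{17881029}{13842430}$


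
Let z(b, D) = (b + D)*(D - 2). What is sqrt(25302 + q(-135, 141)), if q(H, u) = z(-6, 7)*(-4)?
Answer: sqrt(25282) ≈ 159.00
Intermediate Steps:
z(b, D) = (-2 + D)*(D + b) (z(b, D) = (D + b)*(-2 + D) = (-2 + D)*(D + b))
q(H, u) = -20 (q(H, u) = (7**2 - 2*7 - 2*(-6) + 7*(-6))*(-4) = (49 - 14 + 12 - 42)*(-4) = 5*(-4) = -20)
sqrt(25302 + q(-135, 141)) = sqrt(25302 - 20) = sqrt(25282)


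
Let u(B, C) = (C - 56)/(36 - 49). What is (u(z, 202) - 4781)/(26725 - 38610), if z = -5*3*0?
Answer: 62299/154505 ≈ 0.40322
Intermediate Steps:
z = 0 (z = -15*0 = 0)
u(B, C) = 56/13 - C/13 (u(B, C) = (-56 + C)/(-13) = (-56 + C)*(-1/13) = 56/13 - C/13)
(u(z, 202) - 4781)/(26725 - 38610) = ((56/13 - 1/13*202) - 4781)/(26725 - 38610) = ((56/13 - 202/13) - 4781)/(-11885) = (-146/13 - 4781)*(-1/11885) = -62299/13*(-1/11885) = 62299/154505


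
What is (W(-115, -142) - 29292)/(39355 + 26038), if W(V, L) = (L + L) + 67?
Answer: -29509/65393 ≈ -0.45126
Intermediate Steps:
W(V, L) = 67 + 2*L (W(V, L) = 2*L + 67 = 67 + 2*L)
(W(-115, -142) - 29292)/(39355 + 26038) = ((67 + 2*(-142)) - 29292)/(39355 + 26038) = ((67 - 284) - 29292)/65393 = (-217 - 29292)*(1/65393) = -29509*1/65393 = -29509/65393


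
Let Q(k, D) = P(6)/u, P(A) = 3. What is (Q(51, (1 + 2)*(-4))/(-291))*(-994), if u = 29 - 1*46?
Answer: -994/1649 ≈ -0.60279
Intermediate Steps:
u = -17 (u = 29 - 46 = -17)
Q(k, D) = -3/17 (Q(k, D) = 3/(-17) = 3*(-1/17) = -3/17)
(Q(51, (1 + 2)*(-4))/(-291))*(-994) = -3/17/(-291)*(-994) = -3/17*(-1/291)*(-994) = (1/1649)*(-994) = -994/1649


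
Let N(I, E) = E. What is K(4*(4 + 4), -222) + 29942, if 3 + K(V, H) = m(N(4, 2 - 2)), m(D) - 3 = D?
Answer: 29942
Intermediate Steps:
m(D) = 3 + D
K(V, H) = 0 (K(V, H) = -3 + (3 + (2 - 2)) = -3 + (3 + 0) = -3 + 3 = 0)
K(4*(4 + 4), -222) + 29942 = 0 + 29942 = 29942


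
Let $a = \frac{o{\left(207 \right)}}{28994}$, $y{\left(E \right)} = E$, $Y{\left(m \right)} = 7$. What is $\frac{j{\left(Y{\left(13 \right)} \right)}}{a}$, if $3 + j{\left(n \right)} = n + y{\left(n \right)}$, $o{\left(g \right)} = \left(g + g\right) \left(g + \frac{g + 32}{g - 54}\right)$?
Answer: $\frac{2710939}{733930} \approx 3.6937$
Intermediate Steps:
$o{\left(g \right)} = 2 g \left(g + \frac{32 + g}{-54 + g}\right)$
$j{\left(n \right)} = -3 + 2 n$ ($j{\left(n \right)} = -3 + \left(n + n\right) = -3 + 2 n$)
$a = \frac{733930}{246449}$ ($a = \frac{2 \cdot 207 \frac{1}{-54 + 207} \left(32 + 207^{2} - 10971\right)}{28994} = 2 \cdot 207 \cdot \frac{1}{153} \left(32 + 42849 - 10971\right) \frac{1}{28994} = 2 \cdot 207 \cdot \frac{1}{153} \cdot 31910 \cdot \frac{1}{28994} = \frac{1467860}{17} \cdot \frac{1}{28994} = \frac{733930}{246449} \approx 2.978$)
$\frac{j{\left(Y{\left(13 \right)} \right)}}{a} = \frac{-3 + 2 \cdot 7}{\frac{733930}{246449}} = \left(-3 + 14\right) \frac{246449}{733930} = 11 \cdot \frac{246449}{733930} = \frac{2710939}{733930}$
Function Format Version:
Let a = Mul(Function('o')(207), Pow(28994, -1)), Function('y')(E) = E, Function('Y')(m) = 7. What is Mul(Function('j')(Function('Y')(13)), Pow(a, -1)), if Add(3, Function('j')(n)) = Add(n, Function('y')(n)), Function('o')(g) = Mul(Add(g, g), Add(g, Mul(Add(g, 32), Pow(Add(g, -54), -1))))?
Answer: Rational(2710939, 733930) ≈ 3.6937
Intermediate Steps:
Function('o')(g) = Mul(2, g, Add(g, Mul(Pow(Add(-54, g), -1), Add(32, g)))) (Function('o')(g) = Mul(Mul(2, g), Add(g, Mul(Add(32, g), Pow(Add(-54, g), -1)))) = Mul(Mul(2, g), Add(g, Mul(Pow(Add(-54, g), -1), Add(32, g)))) = Mul(2, g, Add(g, Mul(Pow(Add(-54, g), -1), Add(32, g)))))
Function('j')(n) = Add(-3, Mul(2, n)) (Function('j')(n) = Add(-3, Add(n, n)) = Add(-3, Mul(2, n)))
a = Rational(733930, 246449) (a = Mul(Mul(2, 207, Pow(Add(-54, 207), -1), Add(32, Pow(207, 2), Mul(-53, 207))), Pow(28994, -1)) = Mul(Mul(2, 207, Pow(153, -1), Add(32, 42849, -10971)), Rational(1, 28994)) = Mul(Mul(2, 207, Rational(1, 153), 31910), Rational(1, 28994)) = Mul(Rational(1467860, 17), Rational(1, 28994)) = Rational(733930, 246449) ≈ 2.9780)
Mul(Function('j')(Function('Y')(13)), Pow(a, -1)) = Mul(Add(-3, Mul(2, 7)), Pow(Rational(733930, 246449), -1)) = Mul(Add(-3, 14), Rational(246449, 733930)) = Mul(11, Rational(246449, 733930)) = Rational(2710939, 733930)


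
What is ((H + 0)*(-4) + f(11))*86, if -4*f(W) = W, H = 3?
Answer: -2537/2 ≈ -1268.5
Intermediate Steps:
f(W) = -W/4
((H + 0)*(-4) + f(11))*86 = ((3 + 0)*(-4) - ¼*11)*86 = (3*(-4) - 11/4)*86 = (-12 - 11/4)*86 = -59/4*86 = -2537/2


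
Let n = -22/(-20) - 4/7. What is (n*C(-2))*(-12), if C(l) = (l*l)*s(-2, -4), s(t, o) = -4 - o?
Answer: 0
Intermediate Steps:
n = 37/70 (n = -22*(-1/20) - 4*1/7 = 11/10 - 4/7 = 37/70 ≈ 0.52857)
C(l) = 0 (C(l) = (l*l)*(-4 - 1*(-4)) = l**2*(-4 + 4) = l**2*0 = 0)
(n*C(-2))*(-12) = ((37/70)*0)*(-12) = 0*(-12) = 0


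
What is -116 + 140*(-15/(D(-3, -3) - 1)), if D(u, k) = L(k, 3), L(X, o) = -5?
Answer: 234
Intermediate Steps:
D(u, k) = -5
-116 + 140*(-15/(D(-3, -3) - 1)) = -116 + 140*(-15/(-5 - 1)) = -116 + 140*(-15/(-6)) = -116 + 140*(-1/6*(-15)) = -116 + 140*(5/2) = -116 + 350 = 234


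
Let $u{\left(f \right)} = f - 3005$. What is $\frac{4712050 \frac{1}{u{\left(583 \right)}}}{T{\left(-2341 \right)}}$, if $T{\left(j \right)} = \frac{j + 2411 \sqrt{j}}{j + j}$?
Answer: $- \frac{787922075}{503020163} - \frac{811482325 i \sqrt{2341}}{503020163} \approx -1.5664 - 78.054 i$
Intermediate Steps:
$u{\left(f \right)} = -3005 + f$
$T{\left(j \right)} = \frac{j + 2411 \sqrt{j}}{2 j}$
$\frac{4712050 \frac{1}{u{\left(583 \right)}}}{T{\left(-2341 \right)}} = \frac{4712050 \frac{1}{-3005 + 583}}{\frac{1}{2} + \frac{2411}{2 i \sqrt{2341}}} = \frac{4712050 \frac{1}{-2422}}{\frac{1}{2} + \frac{2411 \left(- \frac{i \sqrt{2341}}{2341}\right)}{2}} = \frac{4712050 \left(- \frac{1}{2422}\right)}{\frac{1}{2} - \frac{2411 i \sqrt{2341}}{4682}} = - \frac{336575}{173 \left(\frac{1}{2} - \frac{2411 i \sqrt{2341}}{4682}\right)}$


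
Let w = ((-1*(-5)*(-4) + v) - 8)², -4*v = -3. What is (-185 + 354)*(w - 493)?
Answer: 674817/16 ≈ 42176.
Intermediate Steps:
v = ¾ (v = -¼*(-3) = ¾ ≈ 0.75000)
w = 11881/16 (w = ((-1*(-5)*(-4) + ¾) - 8)² = ((5*(-4) + ¾) - 8)² = ((-20 + ¾) - 8)² = (-77/4 - 8)² = (-109/4)² = 11881/16 ≈ 742.56)
(-185 + 354)*(w - 493) = (-185 + 354)*(11881/16 - 493) = 169*(3993/16) = 674817/16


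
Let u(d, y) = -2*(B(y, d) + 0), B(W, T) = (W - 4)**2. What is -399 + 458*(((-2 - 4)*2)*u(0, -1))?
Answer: 274401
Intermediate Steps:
B(W, T) = (-4 + W)**2
u(d, y) = -2*(-4 + y)**2 (u(d, y) = -2*((-4 + y)**2 + 0) = -2*(-4 + y)**2)
-399 + 458*(((-2 - 4)*2)*u(0, -1)) = -399 + 458*(((-2 - 4)*2)*(-2*(-4 - 1)**2)) = -399 + 458*((-6*2)*(-2*(-5)**2)) = -399 + 458*(-(-24)*25) = -399 + 458*(-12*(-50)) = -399 + 458*600 = -399 + 274800 = 274401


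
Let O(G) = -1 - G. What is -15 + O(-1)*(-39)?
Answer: -15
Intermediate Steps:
-15 + O(-1)*(-39) = -15 + (-1 - 1*(-1))*(-39) = -15 + (-1 + 1)*(-39) = -15 + 0*(-39) = -15 + 0 = -15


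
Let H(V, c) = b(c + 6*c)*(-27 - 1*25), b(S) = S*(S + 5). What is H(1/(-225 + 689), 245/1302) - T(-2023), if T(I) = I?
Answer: 13754552/8649 ≈ 1590.3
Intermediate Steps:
b(S) = S*(5 + S)
H(V, c) = -364*c*(5 + 7*c) (H(V, c) = ((c + 6*c)*(5 + (c + 6*c)))*(-27 - 1*25) = ((7*c)*(5 + 7*c))*(-27 - 25) = (7*c*(5 + 7*c))*(-52) = -364*c*(5 + 7*c))
H(1/(-225 + 689), 245/1302) - T(-2023) = -364*245/1302*(5 + 7*(245/1302)) - 1*(-2023) = -364*245*(1/1302)*(5 + 7*(245*(1/1302))) + 2023 = -364*35/186*(5 + 7*(35/186)) + 2023 = -364*35/186*(5 + 245/186) + 2023 = -364*35/186*1175/186 + 2023 = -3742375/8649 + 2023 = 13754552/8649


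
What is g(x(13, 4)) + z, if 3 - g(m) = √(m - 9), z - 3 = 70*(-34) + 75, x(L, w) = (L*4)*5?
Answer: -2299 - √251 ≈ -2314.8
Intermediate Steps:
x(L, w) = 20*L (x(L, w) = (4*L)*5 = 20*L)
z = -2302 (z = 3 + (70*(-34) + 75) = 3 + (-2380 + 75) = 3 - 2305 = -2302)
g(m) = 3 - √(-9 + m) (g(m) = 3 - √(m - 9) = 3 - √(-9 + m))
g(x(13, 4)) + z = (3 - √(-9 + 20*13)) - 2302 = (3 - √(-9 + 260)) - 2302 = (3 - √251) - 2302 = -2299 - √251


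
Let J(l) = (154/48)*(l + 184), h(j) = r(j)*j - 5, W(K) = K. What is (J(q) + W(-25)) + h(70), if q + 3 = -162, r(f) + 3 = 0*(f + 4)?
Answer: -4297/24 ≈ -179.04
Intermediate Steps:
r(f) = -3 (r(f) = -3 + 0*(f + 4) = -3 + 0*(4 + f) = -3 + 0 = -3)
q = -165 (q = -3 - 162 = -165)
h(j) = -5 - 3*j (h(j) = -3*j - 5 = -5 - 3*j)
J(l) = 1771/3 + 77*l/24 (J(l) = (154*(1/48))*(184 + l) = 77*(184 + l)/24 = 1771/3 + 77*l/24)
(J(q) + W(-25)) + h(70) = ((1771/3 + (77/24)*(-165)) - 25) + (-5 - 3*70) = ((1771/3 - 4235/8) - 25) + (-5 - 210) = (1463/24 - 25) - 215 = 863/24 - 215 = -4297/24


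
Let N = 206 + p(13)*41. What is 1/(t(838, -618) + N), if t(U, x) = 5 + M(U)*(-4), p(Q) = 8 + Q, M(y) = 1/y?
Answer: 419/449166 ≈ 0.00093284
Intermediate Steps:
t(U, x) = 5 - 4/U
N = 1067 (N = 206 + (8 + 13)*41 = 206 + 21*41 = 206 + 861 = 1067)
1/(t(838, -618) + N) = 1/((5 - 4/838) + 1067) = 1/((5 - 4*1/838) + 1067) = 1/((5 - 2/419) + 1067) = 1/(2093/419 + 1067) = 1/(449166/419) = 419/449166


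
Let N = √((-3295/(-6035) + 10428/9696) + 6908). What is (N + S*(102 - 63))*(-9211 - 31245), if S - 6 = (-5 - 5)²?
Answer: -167245104 - 30342*√182553018118738/121907 ≈ -1.7061e+8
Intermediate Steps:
S = 106 (S = 6 + (-5 - 5)² = 6 + (-10)² = 6 + 100 = 106)
N = 3*√182553018118738/487628 (N = √((-3295*(-1/6035) + 10428*(1/9696)) + 6908) = √((659/1207 + 869/808) + 6908) = √(1581355/975256 + 6908) = √(6738649803/975256) = 3*√182553018118738/487628 ≈ 83.124)
(N + S*(102 - 63))*(-9211 - 31245) = (3*√182553018118738/487628 + 106*(102 - 63))*(-9211 - 31245) = (3*√182553018118738/487628 + 106*39)*(-40456) = (3*√182553018118738/487628 + 4134)*(-40456) = (4134 + 3*√182553018118738/487628)*(-40456) = -167245104 - 30342*√182553018118738/121907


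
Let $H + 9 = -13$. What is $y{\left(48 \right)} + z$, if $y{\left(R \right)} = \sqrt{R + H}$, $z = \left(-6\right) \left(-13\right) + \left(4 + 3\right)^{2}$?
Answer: $127 + \sqrt{26} \approx 132.1$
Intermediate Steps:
$H = -22$ ($H = -9 - 13 = -22$)
$z = 127$ ($z = 78 + 7^{2} = 78 + 49 = 127$)
$y{\left(R \right)} = \sqrt{-22 + R}$ ($y{\left(R \right)} = \sqrt{R - 22} = \sqrt{-22 + R}$)
$y{\left(48 \right)} + z = \sqrt{-22 + 48} + 127 = \sqrt{26} + 127 = 127 + \sqrt{26}$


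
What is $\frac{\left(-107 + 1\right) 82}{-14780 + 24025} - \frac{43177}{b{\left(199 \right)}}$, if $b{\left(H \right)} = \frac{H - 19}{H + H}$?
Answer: $- \frac{15887176783}{166410} \approx -95470.0$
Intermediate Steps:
$b{\left(H \right)} = \frac{-19 + H}{2 H}$
$\frac{\left(-107 + 1\right) 82}{-14780 + 24025} - \frac{43177}{b{\left(199 \right)}} = \frac{\left(-107 + 1\right) 82}{-14780 + 24025} - \frac{43177}{\frac{1}{2} \cdot \frac{1}{199} \left(-19 + 199\right)} = \frac{\left(-106\right) 82}{9245} - \frac{43177}{\frac{1}{2} \cdot \frac{1}{199} \cdot 180} = \left(-8692\right) \frac{1}{9245} - \frac{43177}{\frac{90}{199}} = - \frac{8692}{9245} - \frac{8592223}{90} = - \frac{15887176783}{166410}$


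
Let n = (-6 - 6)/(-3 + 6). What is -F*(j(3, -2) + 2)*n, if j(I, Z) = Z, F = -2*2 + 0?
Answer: 0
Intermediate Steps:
F = -4 (F = -4 + 0 = -4)
n = -4 (n = -12/3 = -12*1/3 = -4)
-F*(j(3, -2) + 2)*n = -(-4*(-2 + 2))*(-4) = -(-4*0)*(-4) = -0*(-4) = -1*0 = 0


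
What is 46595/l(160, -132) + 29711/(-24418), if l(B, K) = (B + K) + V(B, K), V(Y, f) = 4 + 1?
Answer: 1136776247/805794 ≈ 1410.8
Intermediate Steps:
V(Y, f) = 5
l(B, K) = 5 + B + K (l(B, K) = (B + K) + 5 = 5 + B + K)
46595/l(160, -132) + 29711/(-24418) = 46595/(5 + 160 - 132) + 29711/(-24418) = 46595/33 + 29711*(-1/24418) = 46595*(1/33) - 29711/24418 = 46595/33 - 29711/24418 = 1136776247/805794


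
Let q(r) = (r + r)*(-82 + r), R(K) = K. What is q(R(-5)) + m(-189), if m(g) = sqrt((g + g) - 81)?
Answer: 870 + 3*I*sqrt(51) ≈ 870.0 + 21.424*I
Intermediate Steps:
q(r) = 2*r*(-82 + r) (q(r) = (2*r)*(-82 + r) = 2*r*(-82 + r))
m(g) = sqrt(-81 + 2*g) (m(g) = sqrt(2*g - 81) = sqrt(-81 + 2*g))
q(R(-5)) + m(-189) = 2*(-5)*(-82 - 5) + sqrt(-81 + 2*(-189)) = 2*(-5)*(-87) + sqrt(-81 - 378) = 870 + sqrt(-459) = 870 + 3*I*sqrt(51)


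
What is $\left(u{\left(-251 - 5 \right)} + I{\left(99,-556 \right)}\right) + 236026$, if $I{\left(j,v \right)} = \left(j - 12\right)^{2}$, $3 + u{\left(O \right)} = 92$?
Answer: $243684$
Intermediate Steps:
$u{\left(O \right)} = 89$ ($u{\left(O \right)} = -3 + 92 = 89$)
$I{\left(j,v \right)} = \left(-12 + j\right)^{2}$
$\left(u{\left(-251 - 5 \right)} + I{\left(99,-556 \right)}\right) + 236026 = \left(89 + \left(-12 + 99\right)^{2}\right) + 236026 = \left(89 + 87^{2}\right) + 236026 = \left(89 + 7569\right) + 236026 = 7658 + 236026 = 243684$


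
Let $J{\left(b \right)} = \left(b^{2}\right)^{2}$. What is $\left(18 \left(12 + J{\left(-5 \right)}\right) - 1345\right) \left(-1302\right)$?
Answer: $-13177542$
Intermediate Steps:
$J{\left(b \right)} = b^{4}$
$\left(18 \left(12 + J{\left(-5 \right)}\right) - 1345\right) \left(-1302\right) = \left(18 \left(12 + \left(-5\right)^{4}\right) - 1345\right) \left(-1302\right) = \left(18 \left(12 + 625\right) - 1345\right) \left(-1302\right) = \left(18 \cdot 637 - 1345\right) \left(-1302\right) = \left(11466 - 1345\right) \left(-1302\right) = 10121 \left(-1302\right) = -13177542$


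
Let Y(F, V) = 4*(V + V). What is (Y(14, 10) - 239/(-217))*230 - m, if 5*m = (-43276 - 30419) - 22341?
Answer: 41078662/1085 ≈ 37861.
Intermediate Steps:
Y(F, V) = 8*V (Y(F, V) = 4*(2*V) = 8*V)
m = -96036/5 (m = ((-43276 - 30419) - 22341)/5 = (-73695 - 22341)/5 = (⅕)*(-96036) = -96036/5 ≈ -19207.)
(Y(14, 10) - 239/(-217))*230 - m = (8*10 - 239/(-217))*230 - 1*(-96036/5) = (80 - 239*(-1/217))*230 + 96036/5 = (80 + 239/217)*230 + 96036/5 = (17599/217)*230 + 96036/5 = 4047770/217 + 96036/5 = 41078662/1085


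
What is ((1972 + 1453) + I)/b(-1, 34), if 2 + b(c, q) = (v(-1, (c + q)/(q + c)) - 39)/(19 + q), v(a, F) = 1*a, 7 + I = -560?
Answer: -75737/73 ≈ -1037.5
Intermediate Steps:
I = -567 (I = -7 - 560 = -567)
v(a, F) = a
b(c, q) = -2 - 40/(19 + q) (b(c, q) = -2 + (-1 - 39)/(19 + q) = -2 - 40/(19 + q))
((1972 + 1453) + I)/b(-1, 34) = ((1972 + 1453) - 567)/((2*(-39 - 1*34)/(19 + 34))) = (3425 - 567)/((2*(-39 - 34)/53)) = 2858/((2*(1/53)*(-73))) = 2858/(-146/53) = 2858*(-53/146) = -75737/73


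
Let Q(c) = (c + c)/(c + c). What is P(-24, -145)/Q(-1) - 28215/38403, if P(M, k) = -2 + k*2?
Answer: -1249099/4267 ≈ -292.73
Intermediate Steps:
P(M, k) = -2 + 2*k
Q(c) = 1 (Q(c) = (2*c)/((2*c)) = (2*c)*(1/(2*c)) = 1)
P(-24, -145)/Q(-1) - 28215/38403 = (-2 + 2*(-145))/1 - 28215/38403 = (-2 - 290)*1 - 28215*1/38403 = -292*1 - 3135/4267 = -292 - 3135/4267 = -1249099/4267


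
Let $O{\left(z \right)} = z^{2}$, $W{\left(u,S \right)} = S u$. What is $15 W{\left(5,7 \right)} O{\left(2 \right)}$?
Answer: $2100$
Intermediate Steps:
$15 W{\left(5,7 \right)} O{\left(2 \right)} = 15 \cdot 7 \cdot 5 \cdot 2^{2} = 15 \cdot 35 \cdot 4 = 525 \cdot 4 = 2100$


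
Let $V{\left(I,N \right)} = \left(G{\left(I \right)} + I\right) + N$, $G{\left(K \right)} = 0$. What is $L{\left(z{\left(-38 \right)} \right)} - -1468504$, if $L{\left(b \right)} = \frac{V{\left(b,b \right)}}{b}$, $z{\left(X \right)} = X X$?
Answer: $1468506$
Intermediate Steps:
$z{\left(X \right)} = X^{2}$
$V{\left(I,N \right)} = I + N$ ($V{\left(I,N \right)} = \left(0 + I\right) + N = I + N$)
$L{\left(b \right)} = 2$ ($L{\left(b \right)} = \frac{b + b}{b} = \frac{2 b}{b} = 2$)
$L{\left(z{\left(-38 \right)} \right)} - -1468504 = 2 - -1468504 = 2 + 1468504 = 1468506$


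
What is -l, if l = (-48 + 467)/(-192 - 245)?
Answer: 419/437 ≈ 0.95881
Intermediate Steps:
l = -419/437 (l = 419/(-437) = 419*(-1/437) = -419/437 ≈ -0.95881)
-l = -1*(-419/437) = 419/437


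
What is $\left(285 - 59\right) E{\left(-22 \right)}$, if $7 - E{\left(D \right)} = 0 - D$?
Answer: $-3390$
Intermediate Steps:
$E{\left(D \right)} = 7 + D$ ($E{\left(D \right)} = 7 - \left(0 - D\right) = 7 - - D = 7 + D$)
$\left(285 - 59\right) E{\left(-22 \right)} = \left(285 - 59\right) \left(7 - 22\right) = 226 \left(-15\right) = -3390$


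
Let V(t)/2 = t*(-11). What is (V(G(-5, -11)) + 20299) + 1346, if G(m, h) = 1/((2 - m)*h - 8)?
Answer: 1839847/85 ≈ 21645.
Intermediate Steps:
G(m, h) = 1/(-8 + h*(2 - m)) (G(m, h) = 1/(h*(2 - m) - 8) = 1/(-8 + h*(2 - m)))
V(t) = -22*t (V(t) = 2*(t*(-11)) = 2*(-11*t) = -22*t)
(V(G(-5, -11)) + 20299) + 1346 = (-(-22)/(8 - 2*(-11) - 11*(-5)) + 20299) + 1346 = (-(-22)/(8 + 22 + 55) + 20299) + 1346 = (-(-22)/85 + 20299) + 1346 = (-22*(-1/85) + 20299) + 1346 = (22/85 + 20299) + 1346 = 1725437/85 + 1346 = 1839847/85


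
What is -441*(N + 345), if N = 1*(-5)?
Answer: -149940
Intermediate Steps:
N = -5
-441*(N + 345) = -441*(-5 + 345) = -441*340 = -149940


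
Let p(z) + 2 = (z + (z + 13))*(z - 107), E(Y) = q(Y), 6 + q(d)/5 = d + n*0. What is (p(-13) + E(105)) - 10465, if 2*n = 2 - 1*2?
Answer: -8412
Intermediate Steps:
n = 0 (n = (2 - 1*2)/2 = (2 - 2)/2 = (1/2)*0 = 0)
q(d) = -30 + 5*d (q(d) = -30 + 5*(d + 0*0) = -30 + 5*(d + 0) = -30 + 5*d)
E(Y) = -30 + 5*Y
p(z) = -2 + (-107 + z)*(13 + 2*z) (p(z) = -2 + (z + (z + 13))*(z - 107) = -2 + (z + (13 + z))*(-107 + z) = -2 + (13 + 2*z)*(-107 + z) = -2 + (-107 + z)*(13 + 2*z))
(p(-13) + E(105)) - 10465 = ((-1393 - 201*(-13) + 2*(-13)**2) + (-30 + 5*105)) - 10465 = ((-1393 + 2613 + 2*169) + (-30 + 525)) - 10465 = ((-1393 + 2613 + 338) + 495) - 10465 = (1558 + 495) - 10465 = 2053 - 10465 = -8412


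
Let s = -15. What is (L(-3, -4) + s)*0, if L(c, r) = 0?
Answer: 0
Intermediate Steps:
(L(-3, -4) + s)*0 = (0 - 15)*0 = -15*0 = 0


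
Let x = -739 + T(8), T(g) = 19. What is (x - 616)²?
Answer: 1784896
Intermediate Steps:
x = -720 (x = -739 + 19 = -720)
(x - 616)² = (-720 - 616)² = (-1336)² = 1784896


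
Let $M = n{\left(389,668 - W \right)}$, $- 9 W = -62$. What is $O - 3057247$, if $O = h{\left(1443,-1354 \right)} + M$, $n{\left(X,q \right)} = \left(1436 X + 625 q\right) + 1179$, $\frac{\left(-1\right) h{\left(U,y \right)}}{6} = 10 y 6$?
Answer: $- \frac{14371466}{9} \approx -1.5968 \cdot 10^{6}$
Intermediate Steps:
$h{\left(U,y \right)} = - 360 y$ ($h{\left(U,y \right)} = - 6 \cdot 10 y 6 = - 6 \cdot 60 y = - 360 y$)
$W = \frac{62}{9}$ ($W = \left(- \frac{1}{9}\right) \left(-62\right) = \frac{62}{9} \approx 6.8889$)
$n{\left(X,q \right)} = 1179 + 625 q + 1436 X$ ($n{\left(X,q \right)} = \left(625 q + 1436 X\right) + 1179 = 1179 + 625 q + 1436 X$)
$M = \frac{8756797}{9}$ ($M = 1179 + 625 \left(668 - \frac{62}{9}\right) + 1436 \cdot 389 = 1179 + 625 \left(668 - \frac{62}{9}\right) + 558604 = 1179 + 625 \cdot \frac{5950}{9} + 558604 = 1179 + \frac{3718750}{9} + 558604 = \frac{8756797}{9} \approx 9.7298 \cdot 10^{5}$)
$O = \frac{13143757}{9}$ ($O = \left(-360\right) \left(-1354\right) + \frac{8756797}{9} = 487440 + \frac{8756797}{9} = \frac{13143757}{9} \approx 1.4604 \cdot 10^{6}$)
$O - 3057247 = \frac{13143757}{9} - 3057247 = - \frac{14371466}{9}$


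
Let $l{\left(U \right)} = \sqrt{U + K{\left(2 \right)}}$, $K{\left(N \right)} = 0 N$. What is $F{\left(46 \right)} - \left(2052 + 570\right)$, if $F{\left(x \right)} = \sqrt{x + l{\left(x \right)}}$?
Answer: $-2622 + \sqrt{46 + \sqrt{46}} \approx -2614.7$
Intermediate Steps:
$K{\left(N \right)} = 0$
$l{\left(U \right)} = \sqrt{U}$ ($l{\left(U \right)} = \sqrt{U + 0} = \sqrt{U}$)
$F{\left(x \right)} = \sqrt{x + \sqrt{x}}$
$F{\left(46 \right)} - \left(2052 + 570\right) = \sqrt{46 + \sqrt{46}} - \left(2052 + 570\right) = \sqrt{46 + \sqrt{46}} - 2622 = -2622 + \sqrt{46 + \sqrt{46}}$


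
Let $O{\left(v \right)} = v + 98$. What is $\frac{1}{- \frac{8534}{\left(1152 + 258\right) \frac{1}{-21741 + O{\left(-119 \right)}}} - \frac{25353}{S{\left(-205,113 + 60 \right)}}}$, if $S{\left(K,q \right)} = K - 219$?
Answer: $\frac{99640}{13129952787} \approx 7.5888 \cdot 10^{-6}$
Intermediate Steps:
$S{\left(K,q \right)} = -219 + K$
$O{\left(v \right)} = 98 + v$
$\frac{1}{- \frac{8534}{\left(1152 + 258\right) \frac{1}{-21741 + O{\left(-119 \right)}}} - \frac{25353}{S{\left(-205,113 + 60 \right)}}} = \frac{1}{- \frac{8534}{\left(1152 + 258\right) \frac{1}{-21741 + \left(98 - 119\right)}} - \frac{25353}{-219 - 205}} = \frac{1}{- \frac{8534}{1410 \frac{1}{-21741 - 21}} - \frac{25353}{-424}} = \frac{1}{- \frac{8534}{1410 \frac{1}{-21762}} - - \frac{25353}{424}} = \frac{1}{- \frac{8534}{1410 \left(- \frac{1}{21762}\right)} + \frac{25353}{424}} = \frac{1}{- \frac{8534}{- \frac{235}{3627}} + \frac{25353}{424}} = \frac{1}{\left(-8534\right) \left(- \frac{3627}{235}\right) + \frac{25353}{424}} = \frac{1}{\frac{30952818}{235} + \frac{25353}{424}} = \frac{1}{\frac{13129952787}{99640}} = \frac{99640}{13129952787}$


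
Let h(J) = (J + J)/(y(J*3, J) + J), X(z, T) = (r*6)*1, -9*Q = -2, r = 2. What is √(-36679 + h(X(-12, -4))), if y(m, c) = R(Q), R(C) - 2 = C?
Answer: I*√586837/4 ≈ 191.51*I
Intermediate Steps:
Q = 2/9 (Q = -⅑*(-2) = 2/9 ≈ 0.22222)
R(C) = 2 + C
y(m, c) = 20/9 (y(m, c) = 2 + 2/9 = 20/9)
X(z, T) = 12 (X(z, T) = (2*6)*1 = 12*1 = 12)
h(J) = 2*J/(20/9 + J) (h(J) = (J + J)/(20/9 + J) = (2*J)/(20/9 + J) = 2*J/(20/9 + J))
√(-36679 + h(X(-12, -4))) = √(-36679 + 18*12/(20 + 9*12)) = √(-36679 + 18*12/(20 + 108)) = √(-36679 + 18*12/128) = √(-36679 + 18*12*(1/128)) = √(-36679 + 27/16) = √(-586837/16) = I*√586837/4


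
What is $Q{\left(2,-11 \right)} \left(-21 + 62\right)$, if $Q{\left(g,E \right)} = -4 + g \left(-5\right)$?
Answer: $-574$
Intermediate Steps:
$Q{\left(g,E \right)} = -4 - 5 g$
$Q{\left(2,-11 \right)} \left(-21 + 62\right) = \left(-4 - 10\right) \left(-21 + 62\right) = \left(-4 - 10\right) 41 = \left(-14\right) 41 = -574$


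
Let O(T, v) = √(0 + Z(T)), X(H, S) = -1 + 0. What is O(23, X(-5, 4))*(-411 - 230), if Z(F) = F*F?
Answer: -14743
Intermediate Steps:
Z(F) = F²
X(H, S) = -1
O(T, v) = √(T²) (O(T, v) = √(0 + T²) = √(T²))
O(23, X(-5, 4))*(-411 - 230) = √(23²)*(-411 - 230) = √529*(-641) = 23*(-641) = -14743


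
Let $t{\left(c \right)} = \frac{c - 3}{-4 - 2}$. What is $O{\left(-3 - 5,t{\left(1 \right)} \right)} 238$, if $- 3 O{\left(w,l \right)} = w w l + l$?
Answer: $- \frac{15470}{9} \approx -1718.9$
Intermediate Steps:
$t{\left(c \right)} = \frac{1}{2} - \frac{c}{6}$ ($t{\left(c \right)} = \frac{-3 + c}{-6} = \left(-3 + c\right) \left(- \frac{1}{6}\right) = \frac{1}{2} - \frac{c}{6}$)
$O{\left(w,l \right)} = - \frac{l}{3} - \frac{l w^{2}}{3}$ ($O{\left(w,l \right)} = - \frac{w w l + l}{3} = - \frac{w^{2} l + l}{3} = - \frac{l w^{2} + l}{3} = - \frac{l + l w^{2}}{3} = - \frac{l}{3} - \frac{l w^{2}}{3}$)
$O{\left(-3 - 5,t{\left(1 \right)} \right)} 238 = - \frac{\left(\frac{1}{2} - \frac{1}{6}\right) \left(1 + \left(-3 - 5\right)^{2}\right)}{3} \cdot 238 = - \frac{\left(\frac{1}{2} - \frac{1}{6}\right) \left(1 + \left(-8\right)^{2}\right)}{3} \cdot 238 = \left(- \frac{1}{3}\right) \frac{1}{3} \left(1 + 64\right) 238 = \left(- \frac{1}{3}\right) \frac{1}{3} \cdot 65 \cdot 238 = \left(- \frac{65}{9}\right) 238 = - \frac{15470}{9}$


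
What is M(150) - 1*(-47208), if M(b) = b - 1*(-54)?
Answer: 47412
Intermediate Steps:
M(b) = 54 + b (M(b) = b + 54 = 54 + b)
M(150) - 1*(-47208) = (54 + 150) - 1*(-47208) = 204 + 47208 = 47412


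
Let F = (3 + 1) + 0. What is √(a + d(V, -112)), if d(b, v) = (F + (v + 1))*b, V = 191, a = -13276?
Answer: I*√33713 ≈ 183.61*I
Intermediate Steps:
F = 4 (F = 4 + 0 = 4)
d(b, v) = b*(5 + v) (d(b, v) = (4 + (v + 1))*b = (4 + (1 + v))*b = (5 + v)*b = b*(5 + v))
√(a + d(V, -112)) = √(-13276 + 191*(5 - 112)) = √(-13276 + 191*(-107)) = √(-13276 - 20437) = √(-33713) = I*√33713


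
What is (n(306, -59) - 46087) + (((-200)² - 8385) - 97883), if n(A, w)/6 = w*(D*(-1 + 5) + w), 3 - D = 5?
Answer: -88637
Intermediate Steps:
D = -2 (D = 3 - 1*5 = 3 - 5 = -2)
n(A, w) = 6*w*(-8 + w) (n(A, w) = 6*(w*(-2*(-1 + 5) + w)) = 6*(w*(-2*4 + w)) = 6*(w*(-8 + w)) = 6*w*(-8 + w))
(n(306, -59) - 46087) + (((-200)² - 8385) - 97883) = (6*(-59)*(-8 - 59) - 46087) + (((-200)² - 8385) - 97883) = (6*(-59)*(-67) - 46087) + ((40000 - 8385) - 97883) = (23718 - 46087) + (31615 - 97883) = -22369 - 66268 = -88637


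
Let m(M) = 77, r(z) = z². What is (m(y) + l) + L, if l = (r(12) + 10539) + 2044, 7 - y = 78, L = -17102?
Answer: -4298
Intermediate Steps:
y = -71 (y = 7 - 1*78 = 7 - 78 = -71)
l = 12727 (l = (12² + 10539) + 2044 = (144 + 10539) + 2044 = 10683 + 2044 = 12727)
(m(y) + l) + L = (77 + 12727) - 17102 = 12804 - 17102 = -4298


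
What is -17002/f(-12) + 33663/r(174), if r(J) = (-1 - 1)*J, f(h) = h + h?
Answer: 106433/174 ≈ 611.68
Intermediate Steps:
f(h) = 2*h
r(J) = -2*J
-17002/f(-12) + 33663/r(174) = -17002/(2*(-12)) + 33663/((-2*174)) = -17002/(-24) + 33663/(-348) = -17002*(-1/24) + 33663*(-1/348) = 8501/12 - 11221/116 = 106433/174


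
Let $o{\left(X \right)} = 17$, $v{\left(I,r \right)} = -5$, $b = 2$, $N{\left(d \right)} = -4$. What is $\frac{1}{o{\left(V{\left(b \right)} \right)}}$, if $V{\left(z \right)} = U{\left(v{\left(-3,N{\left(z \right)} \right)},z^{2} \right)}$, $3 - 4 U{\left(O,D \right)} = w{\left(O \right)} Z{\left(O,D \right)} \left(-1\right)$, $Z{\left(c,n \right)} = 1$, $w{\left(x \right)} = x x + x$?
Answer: $\frac{1}{17} \approx 0.058824$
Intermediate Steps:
$w{\left(x \right)} = x + x^{2}$ ($w{\left(x \right)} = x^{2} + x = x + x^{2}$)
$U{\left(O,D \right)} = \frac{3}{4} + \frac{O \left(1 + O\right)}{4}$ ($U{\left(O,D \right)} = \frac{3}{4} - \frac{O \left(1 + O\right) 1 \left(-1\right)}{4} = \frac{3}{4} - \frac{O \left(1 + O\right) \left(-1\right)}{4} = \frac{3}{4} - \frac{\left(-1\right) O \left(1 + O\right)}{4} = \frac{3}{4} + \frac{O \left(1 + O\right)}{4}$)
$V{\left(z \right)} = \frac{23}{4}$ ($V{\left(z \right)} = \frac{3}{4} + \frac{1}{4} \left(-5\right) \left(1 - 5\right) = \frac{3}{4} + \frac{1}{4} \left(-5\right) \left(-4\right) = \frac{3}{4} + 5 = \frac{23}{4}$)
$\frac{1}{o{\left(V{\left(b \right)} \right)}} = \frac{1}{17}$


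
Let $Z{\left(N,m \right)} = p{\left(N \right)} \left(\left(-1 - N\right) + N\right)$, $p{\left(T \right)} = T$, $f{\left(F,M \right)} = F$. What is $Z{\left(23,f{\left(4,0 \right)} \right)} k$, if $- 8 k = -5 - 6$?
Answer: $- \frac{253}{8} \approx -31.625$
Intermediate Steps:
$k = \frac{11}{8}$ ($k = - \frac{-5 - 6}{8} = \left(- \frac{1}{8}\right) \left(-11\right) = \frac{11}{8} \approx 1.375$)
$Z{\left(N,m \right)} = - N$ ($Z{\left(N,m \right)} = N \left(\left(-1 - N\right) + N\right) = N \left(-1\right) = - N$)
$Z{\left(23,f{\left(4,0 \right)} \right)} k = \left(-1\right) 23 \cdot \frac{11}{8} = \left(-23\right) \frac{11}{8} = - \frac{253}{8}$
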